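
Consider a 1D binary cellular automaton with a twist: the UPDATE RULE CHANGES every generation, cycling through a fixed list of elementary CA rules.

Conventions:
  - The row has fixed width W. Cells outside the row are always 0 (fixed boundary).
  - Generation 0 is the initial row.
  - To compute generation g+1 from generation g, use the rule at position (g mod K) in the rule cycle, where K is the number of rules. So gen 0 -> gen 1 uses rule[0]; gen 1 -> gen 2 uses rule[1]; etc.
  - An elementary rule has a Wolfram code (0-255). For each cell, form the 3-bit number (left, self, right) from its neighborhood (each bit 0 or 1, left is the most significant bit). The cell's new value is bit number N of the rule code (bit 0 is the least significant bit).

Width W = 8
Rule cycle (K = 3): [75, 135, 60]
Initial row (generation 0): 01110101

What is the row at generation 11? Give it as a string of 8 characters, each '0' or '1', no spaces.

Gen 0: 01110101
Gen 1 (rule 75): 11010000
Gen 2 (rule 135): 00010111
Gen 3 (rule 60): 00011100
Gen 4 (rule 75): 11110101
Gen 5 (rule 135): 01100101
Gen 6 (rule 60): 01010111
Gen 7 (rule 75): 10000101
Gen 8 (rule 135): 10111101
Gen 9 (rule 60): 11100011
Gen 10 (rule 75): 10101111
Gen 11 (rule 135): 10100110

Answer: 10100110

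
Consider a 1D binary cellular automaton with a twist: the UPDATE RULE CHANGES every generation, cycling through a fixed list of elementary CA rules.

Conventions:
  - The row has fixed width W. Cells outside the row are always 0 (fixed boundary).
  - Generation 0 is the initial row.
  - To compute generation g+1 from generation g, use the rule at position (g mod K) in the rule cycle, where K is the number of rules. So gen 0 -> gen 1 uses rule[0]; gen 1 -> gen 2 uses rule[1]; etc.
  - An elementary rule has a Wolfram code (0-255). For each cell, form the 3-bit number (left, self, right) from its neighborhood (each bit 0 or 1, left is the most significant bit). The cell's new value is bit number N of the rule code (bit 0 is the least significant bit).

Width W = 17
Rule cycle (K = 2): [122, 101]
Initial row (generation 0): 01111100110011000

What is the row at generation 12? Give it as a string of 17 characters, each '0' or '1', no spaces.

Answer: 11000000011010101

Derivation:
Gen 0: 01111100110011000
Gen 1 (rule 122): 11000111111111100
Gen 2 (rule 101): 01010000000000101
Gen 3 (rule 122): 10101000000001010
Gen 4 (rule 101): 11111011111101110
Gen 5 (rule 122): 10001110000111011
Gen 6 (rule 101): 10100010110001101
Gen 7 (rule 122): 01010101111011110
Gen 8 (rule 101): 01111110001100010
Gen 9 (rule 122): 11000011011110101
Gen 10 (rule 101): 01011001100011111
Gen 11 (rule 122): 10111111110110001
Gen 12 (rule 101): 11000000011010101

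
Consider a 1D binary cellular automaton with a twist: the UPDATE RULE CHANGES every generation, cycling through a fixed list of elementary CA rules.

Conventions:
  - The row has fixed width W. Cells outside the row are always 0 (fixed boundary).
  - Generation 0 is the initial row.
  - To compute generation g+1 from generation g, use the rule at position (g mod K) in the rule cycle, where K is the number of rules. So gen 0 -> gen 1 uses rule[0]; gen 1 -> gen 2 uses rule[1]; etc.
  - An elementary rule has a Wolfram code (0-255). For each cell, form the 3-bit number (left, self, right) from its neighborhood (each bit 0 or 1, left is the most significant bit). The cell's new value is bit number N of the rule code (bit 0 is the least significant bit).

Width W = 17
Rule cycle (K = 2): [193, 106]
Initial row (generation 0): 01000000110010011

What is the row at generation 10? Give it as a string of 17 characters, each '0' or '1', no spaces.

Answer: 10001100101110111

Derivation:
Gen 0: 01000000110010011
Gen 1 (rule 193): 00011110010000001
Gen 2 (rule 106): 00110010100000010
Gen 3 (rule 193): 10010000001111000
Gen 4 (rule 106): 00100000011001000
Gen 5 (rule 193): 10001111001000011
Gen 6 (rule 106): 00011001010000111
Gen 7 (rule 193): 11001000000110011
Gen 8 (rule 106): 11010000001110111
Gen 9 (rule 193): 01000111100110011
Gen 10 (rule 106): 10001100101110111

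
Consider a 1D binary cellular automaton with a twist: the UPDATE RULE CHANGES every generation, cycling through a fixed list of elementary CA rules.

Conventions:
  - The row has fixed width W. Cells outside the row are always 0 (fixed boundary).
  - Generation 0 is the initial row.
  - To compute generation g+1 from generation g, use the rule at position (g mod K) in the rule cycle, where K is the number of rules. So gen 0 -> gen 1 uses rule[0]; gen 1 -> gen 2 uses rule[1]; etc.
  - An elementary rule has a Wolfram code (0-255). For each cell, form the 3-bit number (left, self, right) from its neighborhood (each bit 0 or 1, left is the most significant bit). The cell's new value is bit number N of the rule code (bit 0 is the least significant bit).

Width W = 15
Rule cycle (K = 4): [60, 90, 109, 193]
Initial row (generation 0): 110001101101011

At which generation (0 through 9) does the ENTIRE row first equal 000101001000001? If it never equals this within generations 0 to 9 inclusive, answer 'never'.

Gen 0: 110001101101011
Gen 1 (rule 60): 101001011011110
Gen 2 (rule 90): 000110011010011
Gen 3 (rule 109): 110110011110011
Gen 4 (rule 193): 010010001110001
Gen 5 (rule 60): 011011001001001
Gen 6 (rule 90): 111011110110110
Gen 7 (rule 109): 101110011111110
Gen 8 (rule 193): 000110001111110
Gen 9 (rule 60): 000101001000001

Answer: 9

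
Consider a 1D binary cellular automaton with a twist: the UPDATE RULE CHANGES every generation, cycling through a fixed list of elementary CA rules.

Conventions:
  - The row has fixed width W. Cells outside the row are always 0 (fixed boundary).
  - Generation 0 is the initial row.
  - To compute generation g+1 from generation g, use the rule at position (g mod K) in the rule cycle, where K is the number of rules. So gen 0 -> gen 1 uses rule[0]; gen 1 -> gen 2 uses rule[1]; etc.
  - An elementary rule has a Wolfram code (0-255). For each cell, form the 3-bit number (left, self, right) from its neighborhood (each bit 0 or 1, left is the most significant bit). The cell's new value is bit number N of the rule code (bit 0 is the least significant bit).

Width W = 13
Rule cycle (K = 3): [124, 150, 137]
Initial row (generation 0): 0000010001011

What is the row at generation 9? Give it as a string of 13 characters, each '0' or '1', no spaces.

Gen 0: 0000010001011
Gen 1 (rule 124): 0000011001111
Gen 2 (rule 150): 0000100110110
Gen 3 (rule 137): 1110000100100
Gen 4 (rule 124): 1011000110110
Gen 5 (rule 150): 1000101000001
Gen 6 (rule 137): 0010000011100
Gen 7 (rule 124): 0011000010110
Gen 8 (rule 150): 0100100110001
Gen 9 (rule 137): 0000000100100

Answer: 0000000100100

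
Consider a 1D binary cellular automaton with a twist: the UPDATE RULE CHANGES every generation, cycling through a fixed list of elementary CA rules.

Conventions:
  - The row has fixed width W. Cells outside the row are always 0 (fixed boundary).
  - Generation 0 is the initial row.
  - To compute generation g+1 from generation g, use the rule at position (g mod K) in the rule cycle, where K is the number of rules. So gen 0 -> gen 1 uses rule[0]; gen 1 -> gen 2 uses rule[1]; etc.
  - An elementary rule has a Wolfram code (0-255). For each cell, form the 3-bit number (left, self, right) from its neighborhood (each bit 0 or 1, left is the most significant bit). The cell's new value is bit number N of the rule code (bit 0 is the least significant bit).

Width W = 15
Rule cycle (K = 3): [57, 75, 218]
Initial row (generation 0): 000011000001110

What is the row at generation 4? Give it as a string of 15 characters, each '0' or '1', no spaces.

Answer: 110010110101010

Derivation:
Gen 0: 000011000001110
Gen 1 (rule 57): 111010111101001
Gen 2 (rule 75): 101000100100010
Gen 3 (rule 218): 000101011010101
Gen 4 (rule 57): 110010110101010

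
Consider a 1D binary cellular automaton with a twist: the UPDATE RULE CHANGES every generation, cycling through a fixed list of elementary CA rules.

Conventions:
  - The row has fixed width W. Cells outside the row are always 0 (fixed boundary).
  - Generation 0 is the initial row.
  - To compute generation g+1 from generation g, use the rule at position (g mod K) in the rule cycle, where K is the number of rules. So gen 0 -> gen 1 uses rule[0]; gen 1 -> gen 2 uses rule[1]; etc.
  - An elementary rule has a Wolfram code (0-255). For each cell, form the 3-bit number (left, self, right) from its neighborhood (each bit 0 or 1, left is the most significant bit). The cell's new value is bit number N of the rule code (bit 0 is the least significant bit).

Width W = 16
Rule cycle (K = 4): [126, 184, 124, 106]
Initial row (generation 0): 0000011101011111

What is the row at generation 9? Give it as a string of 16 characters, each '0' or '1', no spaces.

Answer: 1110000000011111

Derivation:
Gen 0: 0000011101011111
Gen 1 (rule 126): 0000110111110001
Gen 2 (rule 184): 0000101111101000
Gen 3 (rule 124): 0000111000111100
Gen 4 (rule 106): 0001101001100100
Gen 5 (rule 126): 0011111111111110
Gen 6 (rule 184): 0011111111111101
Gen 7 (rule 124): 0010000000000111
Gen 8 (rule 106): 0100000000001101
Gen 9 (rule 126): 1110000000011111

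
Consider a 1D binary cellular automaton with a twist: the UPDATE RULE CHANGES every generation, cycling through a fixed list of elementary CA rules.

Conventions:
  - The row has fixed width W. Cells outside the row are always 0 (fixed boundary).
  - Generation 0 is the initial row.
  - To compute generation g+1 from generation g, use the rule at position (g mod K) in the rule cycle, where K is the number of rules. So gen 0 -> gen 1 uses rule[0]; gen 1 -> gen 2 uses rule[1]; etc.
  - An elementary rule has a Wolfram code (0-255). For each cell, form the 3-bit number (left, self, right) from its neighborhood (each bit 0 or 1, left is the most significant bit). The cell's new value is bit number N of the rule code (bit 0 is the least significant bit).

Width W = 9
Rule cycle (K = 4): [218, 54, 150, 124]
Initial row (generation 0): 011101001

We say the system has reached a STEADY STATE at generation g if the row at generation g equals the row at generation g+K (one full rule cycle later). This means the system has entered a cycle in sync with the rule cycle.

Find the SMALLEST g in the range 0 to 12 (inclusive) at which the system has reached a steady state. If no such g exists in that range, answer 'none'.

Gen 0: 011101001
Gen 1 (rule 218): 111100110
Gen 2 (rule 54): 000011001
Gen 3 (rule 150): 000100111
Gen 4 (rule 124): 000110101
Gen 5 (rule 218): 001110000
Gen 6 (rule 54): 010001000
Gen 7 (rule 150): 111011100
Gen 8 (rule 124): 101110110
Gen 9 (rule 218): 001110111
Gen 10 (rule 54): 010001000
Gen 11 (rule 150): 111011100
Gen 12 (rule 124): 101110110
Gen 13 (rule 218): 001110111
Gen 14 (rule 54): 010001000
Gen 15 (rule 150): 111011100
Gen 16 (rule 124): 101110110

Answer: 6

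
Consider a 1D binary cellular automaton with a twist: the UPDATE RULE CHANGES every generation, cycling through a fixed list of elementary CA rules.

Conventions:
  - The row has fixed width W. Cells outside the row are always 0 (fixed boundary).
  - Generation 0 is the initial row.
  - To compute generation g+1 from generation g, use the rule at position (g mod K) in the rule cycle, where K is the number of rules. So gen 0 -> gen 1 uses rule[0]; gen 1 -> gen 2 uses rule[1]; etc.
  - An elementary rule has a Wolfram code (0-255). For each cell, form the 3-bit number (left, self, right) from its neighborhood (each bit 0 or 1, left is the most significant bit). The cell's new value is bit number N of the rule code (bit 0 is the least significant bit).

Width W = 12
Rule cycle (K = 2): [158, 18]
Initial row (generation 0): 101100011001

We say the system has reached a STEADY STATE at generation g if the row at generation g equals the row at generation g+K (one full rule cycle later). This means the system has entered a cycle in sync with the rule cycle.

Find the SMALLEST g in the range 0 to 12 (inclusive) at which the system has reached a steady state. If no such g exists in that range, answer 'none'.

Answer: 2

Derivation:
Gen 0: 101100011001
Gen 1 (rule 158): 101010110111
Gen 2 (rule 18): 000000000000
Gen 3 (rule 158): 000000000000
Gen 4 (rule 18): 000000000000
Gen 5 (rule 158): 000000000000
Gen 6 (rule 18): 000000000000
Gen 7 (rule 158): 000000000000
Gen 8 (rule 18): 000000000000
Gen 9 (rule 158): 000000000000
Gen 10 (rule 18): 000000000000
Gen 11 (rule 158): 000000000000
Gen 12 (rule 18): 000000000000
Gen 13 (rule 158): 000000000000
Gen 14 (rule 18): 000000000000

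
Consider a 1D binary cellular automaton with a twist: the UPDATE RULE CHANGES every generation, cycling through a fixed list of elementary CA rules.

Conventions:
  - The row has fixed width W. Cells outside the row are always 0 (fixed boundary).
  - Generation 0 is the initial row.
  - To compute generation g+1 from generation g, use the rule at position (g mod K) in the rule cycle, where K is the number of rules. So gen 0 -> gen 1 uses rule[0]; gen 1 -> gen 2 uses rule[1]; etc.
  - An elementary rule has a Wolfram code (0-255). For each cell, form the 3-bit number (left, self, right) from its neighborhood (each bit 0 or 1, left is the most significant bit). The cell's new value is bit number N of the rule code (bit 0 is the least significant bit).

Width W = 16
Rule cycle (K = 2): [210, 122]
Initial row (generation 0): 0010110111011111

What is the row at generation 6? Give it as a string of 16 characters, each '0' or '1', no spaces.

Answer: 0000101111001010

Derivation:
Gen 0: 0010110111011111
Gen 1 (rule 210): 0100010011001111
Gen 2 (rule 122): 1010101111111001
Gen 3 (rule 210): 0000000111111110
Gen 4 (rule 122): 0000001100000011
Gen 5 (rule 210): 0000010110000101
Gen 6 (rule 122): 0000101111001010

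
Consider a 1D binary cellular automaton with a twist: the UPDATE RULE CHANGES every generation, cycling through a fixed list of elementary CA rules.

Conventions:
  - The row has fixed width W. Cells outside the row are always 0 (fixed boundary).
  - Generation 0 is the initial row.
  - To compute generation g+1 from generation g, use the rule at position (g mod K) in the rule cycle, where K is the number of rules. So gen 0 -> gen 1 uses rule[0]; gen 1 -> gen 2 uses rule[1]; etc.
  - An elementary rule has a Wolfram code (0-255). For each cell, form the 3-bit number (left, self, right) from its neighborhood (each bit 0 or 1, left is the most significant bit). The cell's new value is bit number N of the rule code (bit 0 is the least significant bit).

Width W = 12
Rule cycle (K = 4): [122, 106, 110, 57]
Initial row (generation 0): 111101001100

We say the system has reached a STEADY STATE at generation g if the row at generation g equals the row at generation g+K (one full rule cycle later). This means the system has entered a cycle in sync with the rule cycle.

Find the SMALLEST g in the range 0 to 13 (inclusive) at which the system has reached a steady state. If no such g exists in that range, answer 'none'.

Gen 0: 111101001100
Gen 1 (rule 122): 100110111110
Gen 2 (rule 106): 001111100010
Gen 3 (rule 110): 011000100110
Gen 4 (rule 57): 010110010101
Gen 5 (rule 122): 101111101010
Gen 6 (rule 106): 011000110100
Gen 7 (rule 110): 111001111100
Gen 8 (rule 57): 100101000011
Gen 9 (rule 122): 011010100111
Gen 10 (rule 106): 111101001101
Gen 11 (rule 110): 100111011111
Gen 12 (rule 57): 010100110000
Gen 13 (rule 122): 101011111000
Gen 14 (rule 106): 010110001000
Gen 15 (rule 110): 111110011000
Gen 16 (rule 57): 100001010111
Gen 17 (rule 122): 010010101101

Answer: none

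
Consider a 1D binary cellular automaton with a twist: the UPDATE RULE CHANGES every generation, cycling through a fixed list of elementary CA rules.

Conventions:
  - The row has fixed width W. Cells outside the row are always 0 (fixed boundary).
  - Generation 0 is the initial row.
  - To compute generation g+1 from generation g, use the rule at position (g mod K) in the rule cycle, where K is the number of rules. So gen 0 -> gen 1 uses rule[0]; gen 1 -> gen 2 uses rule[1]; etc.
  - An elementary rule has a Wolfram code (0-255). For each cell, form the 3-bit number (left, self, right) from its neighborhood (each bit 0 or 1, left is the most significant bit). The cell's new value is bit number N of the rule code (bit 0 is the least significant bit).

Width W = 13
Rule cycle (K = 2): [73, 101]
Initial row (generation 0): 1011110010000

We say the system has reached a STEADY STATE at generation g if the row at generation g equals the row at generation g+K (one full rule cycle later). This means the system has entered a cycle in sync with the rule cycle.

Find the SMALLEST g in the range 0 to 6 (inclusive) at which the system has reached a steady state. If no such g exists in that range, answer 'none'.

Answer: none

Derivation:
Gen 0: 1011110010000
Gen 1 (rule 73): 0010010000111
Gen 2 (rule 101): 1010010110001
Gen 3 (rule 73): 0000000110100
Gen 4 (rule 101): 1111110011101
Gen 5 (rule 73): 1000010010100
Gen 6 (rule 101): 1011010011101
Gen 7 (rule 73): 0011000010100
Gen 8 (rule 101): 1001011011101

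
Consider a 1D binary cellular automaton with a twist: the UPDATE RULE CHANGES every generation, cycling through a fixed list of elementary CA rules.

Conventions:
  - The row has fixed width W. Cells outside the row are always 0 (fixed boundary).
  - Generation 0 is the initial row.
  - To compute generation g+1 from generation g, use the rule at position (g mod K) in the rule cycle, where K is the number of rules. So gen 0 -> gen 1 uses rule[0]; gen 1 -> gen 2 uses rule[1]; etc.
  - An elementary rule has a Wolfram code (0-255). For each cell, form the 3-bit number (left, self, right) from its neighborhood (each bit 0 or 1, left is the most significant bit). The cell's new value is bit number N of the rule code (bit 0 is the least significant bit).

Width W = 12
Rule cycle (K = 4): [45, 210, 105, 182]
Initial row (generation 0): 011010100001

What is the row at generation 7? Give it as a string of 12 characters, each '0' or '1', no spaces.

Gen 0: 011010100001
Gen 1 (rule 45): 010111101101
Gen 2 (rule 210): 100011100100
Gen 3 (rule 105): 001010100001
Gen 4 (rule 182): 011111110011
Gen 5 (rule 45): 010000000010
Gen 6 (rule 210): 101000000101
Gen 7 (rule 105): 010011110010

Answer: 010011110010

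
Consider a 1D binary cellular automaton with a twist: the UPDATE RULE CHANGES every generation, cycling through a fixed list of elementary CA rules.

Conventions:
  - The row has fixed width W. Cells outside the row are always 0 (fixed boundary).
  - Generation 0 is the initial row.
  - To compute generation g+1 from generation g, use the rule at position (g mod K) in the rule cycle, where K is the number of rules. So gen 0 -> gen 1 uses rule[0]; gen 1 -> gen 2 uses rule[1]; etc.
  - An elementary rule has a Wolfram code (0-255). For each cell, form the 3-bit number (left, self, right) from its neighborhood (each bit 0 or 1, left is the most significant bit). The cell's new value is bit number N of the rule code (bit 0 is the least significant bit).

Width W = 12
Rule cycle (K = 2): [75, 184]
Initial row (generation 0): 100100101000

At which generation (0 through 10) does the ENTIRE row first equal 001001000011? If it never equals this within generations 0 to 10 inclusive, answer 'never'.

Gen 0: 100100101000
Gen 1 (rule 75): 001001000011
Gen 2 (rule 184): 000100100010
Gen 3 (rule 75): 111001001100
Gen 4 (rule 184): 110100101010
Gen 5 (rule 75): 110001000000
Gen 6 (rule 184): 101000100000
Gen 7 (rule 75): 000011001111
Gen 8 (rule 184): 000010101110
Gen 9 (rule 75): 111100001010
Gen 10 (rule 184): 111010000101

Answer: 1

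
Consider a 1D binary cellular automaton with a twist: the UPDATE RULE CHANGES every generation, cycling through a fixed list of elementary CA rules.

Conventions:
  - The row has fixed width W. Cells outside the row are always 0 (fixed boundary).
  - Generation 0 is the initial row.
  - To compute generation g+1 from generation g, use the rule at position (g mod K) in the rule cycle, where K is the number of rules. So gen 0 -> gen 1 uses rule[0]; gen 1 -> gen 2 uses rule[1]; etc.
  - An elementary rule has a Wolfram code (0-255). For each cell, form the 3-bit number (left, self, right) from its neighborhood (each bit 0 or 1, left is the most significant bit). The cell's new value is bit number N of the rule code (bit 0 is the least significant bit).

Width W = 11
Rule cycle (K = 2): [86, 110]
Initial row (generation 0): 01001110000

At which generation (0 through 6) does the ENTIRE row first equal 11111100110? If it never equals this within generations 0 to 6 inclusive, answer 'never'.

Gen 0: 01001110000
Gen 1 (rule 86): 11110011000
Gen 2 (rule 110): 10010111000
Gen 3 (rule 86): 11110001100
Gen 4 (rule 110): 10010011100
Gen 5 (rule 86): 11111100110
Gen 6 (rule 110): 10000101110

Answer: 5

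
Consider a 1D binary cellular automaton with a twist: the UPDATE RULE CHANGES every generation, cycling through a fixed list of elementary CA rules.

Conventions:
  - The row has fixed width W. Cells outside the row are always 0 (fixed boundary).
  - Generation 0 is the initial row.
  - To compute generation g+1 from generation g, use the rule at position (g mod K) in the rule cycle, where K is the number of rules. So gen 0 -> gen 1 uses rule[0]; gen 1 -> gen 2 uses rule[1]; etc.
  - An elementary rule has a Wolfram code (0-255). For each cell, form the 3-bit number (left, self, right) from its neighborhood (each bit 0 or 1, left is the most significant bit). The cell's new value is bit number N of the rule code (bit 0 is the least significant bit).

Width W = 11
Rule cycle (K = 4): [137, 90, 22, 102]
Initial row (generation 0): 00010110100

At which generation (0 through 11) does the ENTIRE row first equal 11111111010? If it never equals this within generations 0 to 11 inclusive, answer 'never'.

Gen 0: 00010110100
Gen 1 (rule 137): 11000100001
Gen 2 (rule 90): 11101010010
Gen 3 (rule 22): 00001011111
Gen 4 (rule 102): 00011100001
Gen 5 (rule 137): 11011001100
Gen 6 (rule 90): 11011111110
Gen 7 (rule 22): 00000000001
Gen 8 (rule 102): 00000000011
Gen 9 (rule 137): 11111111010
Gen 10 (rule 90): 10000001001
Gen 11 (rule 22): 11000011111

Answer: 9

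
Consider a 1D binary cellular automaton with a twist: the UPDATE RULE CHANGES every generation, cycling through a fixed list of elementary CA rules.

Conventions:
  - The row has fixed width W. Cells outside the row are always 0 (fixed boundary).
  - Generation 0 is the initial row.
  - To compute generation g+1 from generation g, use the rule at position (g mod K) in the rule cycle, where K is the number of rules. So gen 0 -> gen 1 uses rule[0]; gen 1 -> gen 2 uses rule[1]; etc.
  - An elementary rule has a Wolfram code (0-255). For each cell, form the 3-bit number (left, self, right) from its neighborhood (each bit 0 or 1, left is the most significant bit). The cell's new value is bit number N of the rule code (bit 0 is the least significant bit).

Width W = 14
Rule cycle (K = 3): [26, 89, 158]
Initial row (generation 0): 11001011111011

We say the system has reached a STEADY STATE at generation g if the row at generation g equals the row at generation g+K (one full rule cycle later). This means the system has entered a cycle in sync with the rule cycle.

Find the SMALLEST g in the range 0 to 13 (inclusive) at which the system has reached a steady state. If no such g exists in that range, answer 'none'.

Answer: none

Derivation:
Gen 0: 11001011111011
Gen 1 (rule 26): 10110010000010
Gen 2 (rule 89): 00111001111001
Gen 3 (rule 158): 01110111110111
Gen 4 (rule 26): 11000100000100
Gen 5 (rule 89): 11110011110011
Gen 6 (rule 158): 11101111101110
Gen 7 (rule 26): 10001000001001
Gen 8 (rule 89): 01100111100100
Gen 9 (rule 158): 11011111011110
Gen 10 (rule 26): 10010000010001
Gen 11 (rule 89): 01001111001100
Gen 12 (rule 158): 11111110111010
Gen 13 (rule 26): 10000000100001
Gen 14 (rule 89): 01111110011100
Gen 15 (rule 158): 11111101111010
Gen 16 (rule 26): 10000001000001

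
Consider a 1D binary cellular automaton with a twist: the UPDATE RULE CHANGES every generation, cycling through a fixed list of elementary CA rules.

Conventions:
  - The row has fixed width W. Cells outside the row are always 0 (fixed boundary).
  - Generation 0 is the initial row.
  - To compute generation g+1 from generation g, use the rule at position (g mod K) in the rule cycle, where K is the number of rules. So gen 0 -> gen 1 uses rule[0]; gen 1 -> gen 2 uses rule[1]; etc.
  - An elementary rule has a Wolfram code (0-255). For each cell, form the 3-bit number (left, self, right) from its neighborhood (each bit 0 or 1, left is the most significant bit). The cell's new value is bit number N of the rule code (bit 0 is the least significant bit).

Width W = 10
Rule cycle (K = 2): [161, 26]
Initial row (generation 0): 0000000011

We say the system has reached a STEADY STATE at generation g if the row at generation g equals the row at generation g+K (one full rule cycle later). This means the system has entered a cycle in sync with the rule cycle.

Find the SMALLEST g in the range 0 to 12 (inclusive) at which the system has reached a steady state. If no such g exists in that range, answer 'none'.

Answer: 8

Derivation:
Gen 0: 0000000011
Gen 1 (rule 161): 1111111000
Gen 2 (rule 26): 1000000100
Gen 3 (rule 161): 0011110001
Gen 4 (rule 26): 0110001010
Gen 5 (rule 161): 0000100100
Gen 6 (rule 26): 0001011010
Gen 7 (rule 161): 1100100100
Gen 8 (rule 26): 1011011010
Gen 9 (rule 161): 0100100100
Gen 10 (rule 26): 1011011010
Gen 11 (rule 161): 0100100100
Gen 12 (rule 26): 1011011010
Gen 13 (rule 161): 0100100100
Gen 14 (rule 26): 1011011010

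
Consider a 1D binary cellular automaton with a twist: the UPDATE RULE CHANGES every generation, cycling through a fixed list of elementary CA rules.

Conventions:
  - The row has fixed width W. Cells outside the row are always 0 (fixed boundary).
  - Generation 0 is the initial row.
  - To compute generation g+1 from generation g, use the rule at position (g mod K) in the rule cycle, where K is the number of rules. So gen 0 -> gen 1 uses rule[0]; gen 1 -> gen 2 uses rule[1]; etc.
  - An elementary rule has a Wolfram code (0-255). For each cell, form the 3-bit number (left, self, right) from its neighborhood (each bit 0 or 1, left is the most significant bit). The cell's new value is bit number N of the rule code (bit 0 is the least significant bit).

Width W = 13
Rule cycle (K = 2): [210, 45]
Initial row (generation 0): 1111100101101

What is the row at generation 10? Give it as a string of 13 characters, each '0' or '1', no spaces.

Answer: 0100001101011

Derivation:
Gen 0: 1111100101101
Gen 1 (rule 210): 0111111000100
Gen 2 (rule 45): 0100000010101
Gen 3 (rule 210): 1010000100000
Gen 4 (rule 45): 1110110101111
Gen 5 (rule 210): 0110010000111
Gen 6 (rule 45): 0100010110100
Gen 7 (rule 210): 1010100010010
Gen 8 (rule 45): 1111101010010
Gen 9 (rule 210): 0111100001101
Gen 10 (rule 45): 0100001101011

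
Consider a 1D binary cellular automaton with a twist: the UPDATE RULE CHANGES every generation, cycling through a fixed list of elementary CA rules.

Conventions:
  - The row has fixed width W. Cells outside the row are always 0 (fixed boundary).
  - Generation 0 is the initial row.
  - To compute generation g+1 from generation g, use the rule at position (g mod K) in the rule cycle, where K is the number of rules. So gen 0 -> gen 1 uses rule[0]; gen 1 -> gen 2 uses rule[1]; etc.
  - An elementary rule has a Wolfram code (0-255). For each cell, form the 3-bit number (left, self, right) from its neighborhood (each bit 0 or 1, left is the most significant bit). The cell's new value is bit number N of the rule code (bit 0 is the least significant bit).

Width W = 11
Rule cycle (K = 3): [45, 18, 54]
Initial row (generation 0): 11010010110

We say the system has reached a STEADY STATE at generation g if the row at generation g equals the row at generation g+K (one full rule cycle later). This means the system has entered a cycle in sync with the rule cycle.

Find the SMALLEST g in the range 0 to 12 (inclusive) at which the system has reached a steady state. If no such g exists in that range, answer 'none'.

Gen 0: 11010010110
Gen 1 (rule 45): 10110011100
Gen 2 (rule 18): 00001100010
Gen 3 (rule 54): 00010010111
Gen 4 (rule 45): 11010011100
Gen 5 (rule 18): 00001100010
Gen 6 (rule 54): 00010010111
Gen 7 (rule 45): 11010011100
Gen 8 (rule 18): 00001100010
Gen 9 (rule 54): 00010010111
Gen 10 (rule 45): 11010011100
Gen 11 (rule 18): 00001100010
Gen 12 (rule 54): 00010010111
Gen 13 (rule 45): 11010011100
Gen 14 (rule 18): 00001100010
Gen 15 (rule 54): 00010010111

Answer: 2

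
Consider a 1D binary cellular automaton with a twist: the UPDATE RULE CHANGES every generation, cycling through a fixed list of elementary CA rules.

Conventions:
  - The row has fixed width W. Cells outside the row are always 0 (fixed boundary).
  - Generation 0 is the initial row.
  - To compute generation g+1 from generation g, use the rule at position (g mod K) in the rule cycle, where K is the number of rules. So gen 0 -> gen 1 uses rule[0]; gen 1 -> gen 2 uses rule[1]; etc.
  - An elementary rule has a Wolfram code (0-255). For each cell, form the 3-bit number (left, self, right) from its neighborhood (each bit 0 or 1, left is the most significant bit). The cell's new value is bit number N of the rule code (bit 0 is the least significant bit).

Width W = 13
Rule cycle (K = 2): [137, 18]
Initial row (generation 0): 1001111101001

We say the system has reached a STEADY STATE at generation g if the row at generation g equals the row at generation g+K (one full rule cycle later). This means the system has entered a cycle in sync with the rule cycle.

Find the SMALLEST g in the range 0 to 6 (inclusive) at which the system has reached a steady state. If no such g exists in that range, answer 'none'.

Answer: none

Derivation:
Gen 0: 1001111101001
Gen 1 (rule 137): 0001111000000
Gen 2 (rule 18): 0010000100000
Gen 3 (rule 137): 1000110001111
Gen 4 (rule 18): 0101001010000
Gen 5 (rule 137): 0000000000111
Gen 6 (rule 18): 0000000001000
Gen 7 (rule 137): 1111111100011
Gen 8 (rule 18): 0000000010100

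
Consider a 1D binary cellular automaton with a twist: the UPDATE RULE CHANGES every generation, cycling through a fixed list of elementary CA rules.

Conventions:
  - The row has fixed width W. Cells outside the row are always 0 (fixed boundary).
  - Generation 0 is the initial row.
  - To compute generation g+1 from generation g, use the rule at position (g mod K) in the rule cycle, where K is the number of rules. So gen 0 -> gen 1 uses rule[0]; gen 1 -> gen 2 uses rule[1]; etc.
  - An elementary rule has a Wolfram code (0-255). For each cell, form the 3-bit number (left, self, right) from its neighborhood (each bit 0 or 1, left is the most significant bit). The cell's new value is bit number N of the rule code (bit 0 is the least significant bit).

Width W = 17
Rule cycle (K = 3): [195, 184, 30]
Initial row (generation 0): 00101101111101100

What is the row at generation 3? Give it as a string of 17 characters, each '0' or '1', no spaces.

Gen 0: 00101101111101100
Gen 1 (rule 195): 11000100111100101
Gen 2 (rule 184): 10100010111010010
Gen 3 (rule 30): 10110110100011111

Answer: 10110110100011111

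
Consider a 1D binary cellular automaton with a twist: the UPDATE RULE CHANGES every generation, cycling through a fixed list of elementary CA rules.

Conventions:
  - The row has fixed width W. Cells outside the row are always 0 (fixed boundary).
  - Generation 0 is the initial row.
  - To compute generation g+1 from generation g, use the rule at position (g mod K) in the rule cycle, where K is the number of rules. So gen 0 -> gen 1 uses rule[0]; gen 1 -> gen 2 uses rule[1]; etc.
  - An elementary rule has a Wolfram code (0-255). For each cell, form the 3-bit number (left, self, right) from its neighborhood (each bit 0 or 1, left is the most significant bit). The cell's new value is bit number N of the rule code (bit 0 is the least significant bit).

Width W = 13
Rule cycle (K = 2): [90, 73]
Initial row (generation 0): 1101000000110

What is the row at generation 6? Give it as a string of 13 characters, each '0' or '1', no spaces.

Gen 0: 1101000000110
Gen 1 (rule 90): 1100100001111
Gen 2 (rule 73): 1100001101001
Gen 3 (rule 90): 1110011100110
Gen 4 (rule 73): 1010010100110
Gen 5 (rule 90): 0001100011111
Gen 6 (rule 73): 1101101010001

Answer: 1101101010001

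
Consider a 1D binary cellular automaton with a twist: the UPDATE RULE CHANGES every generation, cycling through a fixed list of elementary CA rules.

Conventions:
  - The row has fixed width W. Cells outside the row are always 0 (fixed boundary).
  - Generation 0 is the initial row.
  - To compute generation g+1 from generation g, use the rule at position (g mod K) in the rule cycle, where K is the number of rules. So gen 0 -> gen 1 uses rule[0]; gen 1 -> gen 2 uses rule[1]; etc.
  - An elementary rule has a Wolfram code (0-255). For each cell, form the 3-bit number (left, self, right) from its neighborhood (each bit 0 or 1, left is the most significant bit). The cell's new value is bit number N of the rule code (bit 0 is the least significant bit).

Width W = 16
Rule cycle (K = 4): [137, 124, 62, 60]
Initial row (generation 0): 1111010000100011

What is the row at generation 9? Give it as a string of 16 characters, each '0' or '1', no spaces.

Gen 0: 1111010000100011
Gen 1 (rule 137): 1110000110001010
Gen 2 (rule 124): 1011000111001111
Gen 3 (rule 62): 1110101100111000
Gen 4 (rule 60): 1001111010100100
Gen 5 (rule 137): 0001110000000001
Gen 6 (rule 124): 0001011000000001
Gen 7 (rule 62): 0011110100000011
Gen 8 (rule 60): 0010001110000010
Gen 9 (rule 137): 1000101100111000

Answer: 1000101100111000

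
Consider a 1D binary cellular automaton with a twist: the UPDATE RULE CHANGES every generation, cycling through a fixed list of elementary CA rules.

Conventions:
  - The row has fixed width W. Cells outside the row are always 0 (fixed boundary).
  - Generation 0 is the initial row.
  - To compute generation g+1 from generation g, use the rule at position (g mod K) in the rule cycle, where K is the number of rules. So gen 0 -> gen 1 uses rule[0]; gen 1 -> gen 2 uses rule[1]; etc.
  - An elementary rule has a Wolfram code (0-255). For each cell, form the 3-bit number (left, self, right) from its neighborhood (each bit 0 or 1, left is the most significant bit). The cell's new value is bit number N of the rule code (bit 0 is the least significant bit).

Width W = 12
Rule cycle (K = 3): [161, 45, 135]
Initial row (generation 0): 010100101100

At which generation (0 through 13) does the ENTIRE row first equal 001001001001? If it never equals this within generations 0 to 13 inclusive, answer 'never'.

Answer: 7

Derivation:
Gen 0: 010100101100
Gen 1 (rule 161): 001000010001
Gen 2 (rule 45): 101011010101
Gen 3 (rule 135): 101000010101
Gen 4 (rule 161): 010011001010
Gen 5 (rule 45): 010010001110
Gen 6 (rule 135): 110110110100
Gen 7 (rule 161): 001001001001
Gen 8 (rule 45): 101001001001
Gen 9 (rule 135): 101011011011
Gen 10 (rule 161): 010100100100
Gen 11 (rule 45): 011100100101
Gen 12 (rule 135): 101001101101
Gen 13 (rule 161): 010000010010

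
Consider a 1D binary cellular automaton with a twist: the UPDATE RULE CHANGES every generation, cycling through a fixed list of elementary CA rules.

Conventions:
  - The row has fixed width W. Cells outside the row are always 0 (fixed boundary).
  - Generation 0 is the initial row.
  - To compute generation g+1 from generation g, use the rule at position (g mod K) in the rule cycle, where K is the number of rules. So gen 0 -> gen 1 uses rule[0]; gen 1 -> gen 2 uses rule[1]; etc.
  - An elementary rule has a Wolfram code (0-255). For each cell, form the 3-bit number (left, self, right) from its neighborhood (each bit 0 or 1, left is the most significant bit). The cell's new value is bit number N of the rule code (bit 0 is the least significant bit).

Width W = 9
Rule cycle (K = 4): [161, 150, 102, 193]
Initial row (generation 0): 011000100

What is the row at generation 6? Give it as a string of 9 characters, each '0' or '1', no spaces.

Answer: 010101011

Derivation:
Gen 0: 011000100
Gen 1 (rule 161): 000010001
Gen 2 (rule 150): 000111011
Gen 3 (rule 102): 001001101
Gen 4 (rule 193): 100000100
Gen 5 (rule 161): 001110001
Gen 6 (rule 150): 010101011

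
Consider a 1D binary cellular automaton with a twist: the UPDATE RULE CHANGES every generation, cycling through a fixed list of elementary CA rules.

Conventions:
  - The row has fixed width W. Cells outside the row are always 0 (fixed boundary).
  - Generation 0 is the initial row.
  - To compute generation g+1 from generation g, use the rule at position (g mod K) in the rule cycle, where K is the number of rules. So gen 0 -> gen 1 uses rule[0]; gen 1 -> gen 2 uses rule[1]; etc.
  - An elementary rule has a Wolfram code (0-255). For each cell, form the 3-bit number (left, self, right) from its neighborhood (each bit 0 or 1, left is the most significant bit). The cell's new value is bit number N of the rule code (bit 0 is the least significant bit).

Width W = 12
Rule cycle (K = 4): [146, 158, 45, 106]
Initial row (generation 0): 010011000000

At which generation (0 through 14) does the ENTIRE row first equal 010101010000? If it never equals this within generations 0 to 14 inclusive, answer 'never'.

Answer: 5

Derivation:
Gen 0: 010011000000
Gen 1 (rule 146): 101100100000
Gen 2 (rule 158): 101011110000
Gen 3 (rule 45): 111110000111
Gen 4 (rule 106): 100010001101
Gen 5 (rule 146): 010101010000
Gen 6 (rule 158): 110101011000
Gen 7 (rule 45): 101111110011
Gen 8 (rule 106): 011000010111
Gen 9 (rule 146): 100100100010
Gen 10 (rule 158): 111111110111
Gen 11 (rule 45): 100000001100
Gen 12 (rule 106): 000000011100
Gen 13 (rule 146): 000000101010
Gen 14 (rule 158): 000001101011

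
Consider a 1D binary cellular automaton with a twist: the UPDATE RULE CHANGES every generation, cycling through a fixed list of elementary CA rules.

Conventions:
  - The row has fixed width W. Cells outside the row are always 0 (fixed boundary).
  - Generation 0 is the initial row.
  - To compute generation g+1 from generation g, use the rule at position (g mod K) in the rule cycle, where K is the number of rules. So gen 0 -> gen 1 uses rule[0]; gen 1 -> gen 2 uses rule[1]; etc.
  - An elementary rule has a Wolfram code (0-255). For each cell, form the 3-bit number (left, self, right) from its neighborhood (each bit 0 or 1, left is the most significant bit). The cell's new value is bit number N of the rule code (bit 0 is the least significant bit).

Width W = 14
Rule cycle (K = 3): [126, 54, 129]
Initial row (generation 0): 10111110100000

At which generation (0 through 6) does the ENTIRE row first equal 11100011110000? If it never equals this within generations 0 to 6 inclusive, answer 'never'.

Answer: 1

Derivation:
Gen 0: 10111110100000
Gen 1 (rule 126): 11100011110000
Gen 2 (rule 54): 00010100001000
Gen 3 (rule 129): 11000001100011
Gen 4 (rule 126): 11100011110111
Gen 5 (rule 54): 00010100001000
Gen 6 (rule 129): 11000001100011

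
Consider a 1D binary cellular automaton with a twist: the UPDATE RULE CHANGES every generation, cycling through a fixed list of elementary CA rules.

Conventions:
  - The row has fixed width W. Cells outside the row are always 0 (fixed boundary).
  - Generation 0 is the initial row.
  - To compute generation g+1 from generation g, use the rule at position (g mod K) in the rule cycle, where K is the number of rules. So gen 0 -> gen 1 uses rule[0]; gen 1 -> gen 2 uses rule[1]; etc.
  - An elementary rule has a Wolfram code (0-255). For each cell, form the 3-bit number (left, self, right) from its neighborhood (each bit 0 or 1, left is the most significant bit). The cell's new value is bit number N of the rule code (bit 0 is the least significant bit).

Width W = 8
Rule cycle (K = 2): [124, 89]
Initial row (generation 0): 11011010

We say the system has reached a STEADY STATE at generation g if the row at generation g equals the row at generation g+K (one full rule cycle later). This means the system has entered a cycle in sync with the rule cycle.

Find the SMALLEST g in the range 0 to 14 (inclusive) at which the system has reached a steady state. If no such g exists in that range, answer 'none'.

Gen 0: 11011010
Gen 1 (rule 124): 11111111
Gen 2 (rule 89): 10000001
Gen 3 (rule 124): 11000001
Gen 4 (rule 89): 11111100
Gen 5 (rule 124): 10000110
Gen 6 (rule 89): 01110111
Gen 7 (rule 124): 01011101
Gen 8 (rule 89): 00010100
Gen 9 (rule 124): 00011110
Gen 10 (rule 89): 11010011
Gen 11 (rule 124): 11111011
Gen 12 (rule 89): 10001011
Gen 13 (rule 124): 11001111
Gen 14 (rule 89): 11101001
Gen 15 (rule 124): 10111101
Gen 16 (rule 89): 00100100

Answer: none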